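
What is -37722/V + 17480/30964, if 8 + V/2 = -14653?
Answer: 70023857/37830267 ≈ 1.8510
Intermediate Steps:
V = -29322 (V = -16 + 2*(-14653) = -16 - 29306 = -29322)
-37722/V + 17480/30964 = -37722/(-29322) + 17480/30964 = -37722*(-1/29322) + 17480*(1/30964) = 6287/4887 + 4370/7741 = 70023857/37830267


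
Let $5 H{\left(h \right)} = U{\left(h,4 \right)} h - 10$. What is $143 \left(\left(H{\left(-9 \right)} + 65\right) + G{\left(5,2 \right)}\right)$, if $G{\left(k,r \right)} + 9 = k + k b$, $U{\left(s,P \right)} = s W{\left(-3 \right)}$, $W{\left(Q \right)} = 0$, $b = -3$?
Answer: $6292$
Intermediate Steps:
$U{\left(s,P \right)} = 0$ ($U{\left(s,P \right)} = s 0 = 0$)
$G{\left(k,r \right)} = -9 - 2 k$ ($G{\left(k,r \right)} = -9 + \left(k + k \left(-3\right)\right) = -9 + \left(k - 3 k\right) = -9 - 2 k$)
$H{\left(h \right)} = -2$ ($H{\left(h \right)} = \frac{0 h - 10}{5} = \frac{0 - 10}{5} = \frac{1}{5} \left(-10\right) = -2$)
$143 \left(\left(H{\left(-9 \right)} + 65\right) + G{\left(5,2 \right)}\right) = 143 \left(\left(-2 + 65\right) - 19\right) = 143 \left(63 - 19\right) = 143 \cdot 44 = 6292$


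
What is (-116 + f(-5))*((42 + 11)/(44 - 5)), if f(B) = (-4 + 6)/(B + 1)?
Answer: -12349/78 ≈ -158.32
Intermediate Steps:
f(B) = 2/(1 + B)
(-116 + f(-5))*((42 + 11)/(44 - 5)) = (-116 + 2/(1 - 5))*((42 + 11)/(44 - 5)) = (-116 + 2/(-4))*(53/39) = (-116 + 2*(-1/4))*(53*(1/39)) = (-116 - 1/2)*(53/39) = -233/2*53/39 = -12349/78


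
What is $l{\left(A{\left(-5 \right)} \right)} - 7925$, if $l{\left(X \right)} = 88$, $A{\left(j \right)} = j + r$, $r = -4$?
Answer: $-7837$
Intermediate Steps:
$A{\left(j \right)} = -4 + j$ ($A{\left(j \right)} = j - 4 = -4 + j$)
$l{\left(A{\left(-5 \right)} \right)} - 7925 = 88 - 7925 = -7837$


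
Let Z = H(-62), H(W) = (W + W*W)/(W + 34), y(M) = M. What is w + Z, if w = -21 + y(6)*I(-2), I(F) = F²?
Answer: -1849/14 ≈ -132.07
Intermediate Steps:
H(W) = (W + W²)/(34 + W)
w = 3 (w = -21 + 6*(-2)² = -21 + 6*4 = -21 + 24 = 3)
Z = -1891/14 (Z = -62*(1 - 62)/(34 - 62) = -62*(-61)/(-28) = -62*(-1/28)*(-61) = -1891/14 ≈ -135.07)
w + Z = 3 - 1891/14 = -1849/14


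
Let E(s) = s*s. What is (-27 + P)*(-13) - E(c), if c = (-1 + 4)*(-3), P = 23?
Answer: -29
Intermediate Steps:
c = -9 (c = 3*(-3) = -9)
E(s) = s²
(-27 + P)*(-13) - E(c) = (-27 + 23)*(-13) - 1*(-9)² = -4*(-13) - 1*81 = 52 - 81 = -29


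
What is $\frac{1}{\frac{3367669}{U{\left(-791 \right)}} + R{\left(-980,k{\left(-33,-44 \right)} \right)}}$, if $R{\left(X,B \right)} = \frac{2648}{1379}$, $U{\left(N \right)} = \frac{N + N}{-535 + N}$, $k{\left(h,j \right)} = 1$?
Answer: $\frac{155827}{439854914983} \approx 3.5427 \cdot 10^{-7}$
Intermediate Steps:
$U{\left(N \right)} = \frac{2 N}{-535 + N}$
$R{\left(X,B \right)} = \frac{2648}{1379}$ ($R{\left(X,B \right)} = 2648 \cdot \frac{1}{1379} = \frac{2648}{1379}$)
$\frac{1}{\frac{3367669}{U{\left(-791 \right)}} + R{\left(-980,k{\left(-33,-44 \right)} \right)}} = \frac{1}{\frac{3367669}{2 \left(-791\right) \frac{1}{-535 - 791}} + \frac{2648}{1379}} = \frac{1}{\frac{3367669}{2 \left(-791\right) \frac{1}{-1326}} + \frac{2648}{1379}} = \frac{1}{\frac{3367669}{2 \left(-791\right) \left(- \frac{1}{1326}\right)} + \frac{2648}{1379}} = \frac{1}{\frac{3367669}{\frac{791}{663}} + \frac{2648}{1379}} = \frac{1}{3367669 \cdot \frac{663}{791} + \frac{2648}{1379}} = \frac{1}{\frac{2232764547}{791} + \frac{2648}{1379}} = \frac{1}{\frac{439854914983}{155827}} = \frac{155827}{439854914983}$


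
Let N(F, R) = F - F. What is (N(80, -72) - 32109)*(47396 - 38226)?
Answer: -294439530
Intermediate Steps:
N(F, R) = 0
(N(80, -72) - 32109)*(47396 - 38226) = (0 - 32109)*(47396 - 38226) = -32109*9170 = -294439530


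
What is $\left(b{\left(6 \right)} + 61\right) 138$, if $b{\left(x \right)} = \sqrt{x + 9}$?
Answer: $8418 + 138 \sqrt{15} \approx 8952.5$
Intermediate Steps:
$b{\left(x \right)} = \sqrt{9 + x}$
$\left(b{\left(6 \right)} + 61\right) 138 = \left(\sqrt{9 + 6} + 61\right) 138 = \left(\sqrt{15} + 61\right) 138 = \left(61 + \sqrt{15}\right) 138 = 8418 + 138 \sqrt{15}$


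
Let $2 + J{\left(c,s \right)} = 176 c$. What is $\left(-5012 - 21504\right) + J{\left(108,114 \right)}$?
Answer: $-7510$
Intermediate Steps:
$J{\left(c,s \right)} = -2 + 176 c$
$\left(-5012 - 21504\right) + J{\left(108,114 \right)} = \left(-5012 - 21504\right) + \left(-2 + 176 \cdot 108\right) = -26516 + \left(-2 + 19008\right) = -26516 + 19006 = -7510$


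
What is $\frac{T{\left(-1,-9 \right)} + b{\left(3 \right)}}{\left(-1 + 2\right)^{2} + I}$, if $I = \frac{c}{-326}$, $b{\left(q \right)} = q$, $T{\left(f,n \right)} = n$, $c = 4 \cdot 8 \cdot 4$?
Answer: $- \frac{326}{33} \approx -9.8788$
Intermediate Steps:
$c = 128$ ($c = 32 \cdot 4 = 128$)
$I = - \frac{64}{163}$ ($I = \frac{128}{-326} = 128 \left(- \frac{1}{326}\right) = - \frac{64}{163} \approx -0.39264$)
$\frac{T{\left(-1,-9 \right)} + b{\left(3 \right)}}{\left(-1 + 2\right)^{2} + I} = \frac{-9 + 3}{\left(-1 + 2\right)^{2} - \frac{64}{163}} = - \frac{6}{1^{2} - \frac{64}{163}} = - \frac{6}{1 - \frac{64}{163}} = - \frac{6}{\frac{99}{163}} = \left(-6\right) \frac{163}{99} = - \frac{326}{33}$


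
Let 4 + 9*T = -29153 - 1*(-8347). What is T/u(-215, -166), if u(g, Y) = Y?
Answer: 10405/747 ≈ 13.929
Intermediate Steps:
T = -20810/9 (T = -4/9 + (-29153 - 1*(-8347))/9 = -4/9 + (-29153 + 8347)/9 = -4/9 + (⅑)*(-20806) = -4/9 - 20806/9 = -20810/9 ≈ -2312.2)
T/u(-215, -166) = -20810/9/(-166) = -20810/9*(-1/166) = 10405/747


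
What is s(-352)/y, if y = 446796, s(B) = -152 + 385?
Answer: 233/446796 ≈ 0.00052149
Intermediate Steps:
s(B) = 233
s(-352)/y = 233/446796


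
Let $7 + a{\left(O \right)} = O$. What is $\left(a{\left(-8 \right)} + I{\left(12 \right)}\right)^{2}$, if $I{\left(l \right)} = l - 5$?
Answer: $64$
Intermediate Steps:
$a{\left(O \right)} = -7 + O$
$I{\left(l \right)} = -5 + l$ ($I{\left(l \right)} = l - 5 = -5 + l$)
$\left(a{\left(-8 \right)} + I{\left(12 \right)}\right)^{2} = \left(\left(-7 - 8\right) + \left(-5 + 12\right)\right)^{2} = \left(-15 + 7\right)^{2} = \left(-8\right)^{2} = 64$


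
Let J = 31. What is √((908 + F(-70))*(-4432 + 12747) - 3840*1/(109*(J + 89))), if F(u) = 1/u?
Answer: 81*√2679663630/1526 ≈ 2747.7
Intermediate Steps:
√((908 + F(-70))*(-4432 + 12747) - 3840*1/(109*(J + 89))) = √((908 + 1/(-70))*(-4432 + 12747) - 3840*1/(109*(31 + 89))) = √((908 - 1/70)*8315 - 3840/(120*109)) = √((63559/70)*8315 - 3840/13080) = √(105698617/14 - 3840*1/13080) = √(105698617/14 - 32/109) = √(11521148805/1526) = 81*√2679663630/1526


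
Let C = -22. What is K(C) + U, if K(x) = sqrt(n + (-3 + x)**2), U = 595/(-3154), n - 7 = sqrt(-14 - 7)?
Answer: -595/3154 + sqrt(632 + I*sqrt(21)) ≈ 24.951 + 0.091142*I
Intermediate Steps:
n = 7 + I*sqrt(21) (n = 7 + sqrt(-14 - 7) = 7 + sqrt(-21) = 7 + I*sqrt(21) ≈ 7.0 + 4.5826*I)
U = -595/3154 (U = 595*(-1/3154) = -595/3154 ≈ -0.18865)
K(x) = sqrt(7 + (-3 + x)**2 + I*sqrt(21)) (K(x) = sqrt((7 + I*sqrt(21)) + (-3 + x)**2) = sqrt(7 + (-3 + x)**2 + I*sqrt(21)))
K(C) + U = sqrt(7 + (-3 - 22)**2 + I*sqrt(21)) - 595/3154 = sqrt(7 + (-25)**2 + I*sqrt(21)) - 595/3154 = sqrt(7 + 625 + I*sqrt(21)) - 595/3154 = sqrt(632 + I*sqrt(21)) - 595/3154 = -595/3154 + sqrt(632 + I*sqrt(21))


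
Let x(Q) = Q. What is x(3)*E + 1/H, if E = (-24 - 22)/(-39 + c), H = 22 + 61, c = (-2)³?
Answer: 11501/3901 ≈ 2.9482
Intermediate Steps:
c = -8
H = 83
E = 46/47 (E = (-24 - 22)/(-39 - 8) = -46/(-47) = -46*(-1/47) = 46/47 ≈ 0.97872)
x(3)*E + 1/H = 3*(46/47) + 1/83 = 138/47 + 1/83 = 11501/3901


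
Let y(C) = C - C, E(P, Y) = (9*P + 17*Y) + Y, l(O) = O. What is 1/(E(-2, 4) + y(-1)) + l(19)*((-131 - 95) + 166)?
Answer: -61559/54 ≈ -1140.0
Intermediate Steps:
E(P, Y) = 9*P + 18*Y
y(C) = 0
1/(E(-2, 4) + y(-1)) + l(19)*((-131 - 95) + 166) = 1/((9*(-2) + 18*4) + 0) + 19*((-131 - 95) + 166) = 1/((-18 + 72) + 0) + 19*(-226 + 166) = 1/(54 + 0) + 19*(-60) = 1/54 - 1140 = -61559/54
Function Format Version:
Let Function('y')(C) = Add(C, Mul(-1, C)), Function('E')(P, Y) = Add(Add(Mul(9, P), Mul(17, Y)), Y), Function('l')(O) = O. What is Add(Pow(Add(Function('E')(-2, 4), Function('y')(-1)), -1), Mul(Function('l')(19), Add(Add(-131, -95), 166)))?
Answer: Rational(-61559, 54) ≈ -1140.0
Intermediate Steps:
Function('E')(P, Y) = Add(Mul(9, P), Mul(18, Y))
Function('y')(C) = 0
Add(Pow(Add(Function('E')(-2, 4), Function('y')(-1)), -1), Mul(Function('l')(19), Add(Add(-131, -95), 166))) = Add(Pow(Add(Add(Mul(9, -2), Mul(18, 4)), 0), -1), Mul(19, Add(Add(-131, -95), 166))) = Add(Pow(Add(Add(-18, 72), 0), -1), Mul(19, Add(-226, 166))) = Add(Pow(Add(54, 0), -1), Mul(19, -60)) = Add(Pow(54, -1), -1140) = Add(Rational(1, 54), -1140) = Rational(-61559, 54)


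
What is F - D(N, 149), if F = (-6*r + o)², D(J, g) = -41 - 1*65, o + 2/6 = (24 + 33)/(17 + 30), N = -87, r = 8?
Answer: 46250122/19881 ≈ 2326.3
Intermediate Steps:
o = 124/141 (o = -⅓ + (24 + 33)/(17 + 30) = -⅓ + 57/47 = 124/141 ≈ 0.87943)
D(J, g) = -106 (D(J, g) = -41 - 65 = -106)
F = 44142736/19881 (F = (-6*8 + 124/141)² = (-48 + 124/141)² = (-6644/141)² = 44142736/19881 ≈ 2220.3)
F - D(N, 149) = 44142736/19881 - 1*(-106) = 44142736/19881 + 106 = 46250122/19881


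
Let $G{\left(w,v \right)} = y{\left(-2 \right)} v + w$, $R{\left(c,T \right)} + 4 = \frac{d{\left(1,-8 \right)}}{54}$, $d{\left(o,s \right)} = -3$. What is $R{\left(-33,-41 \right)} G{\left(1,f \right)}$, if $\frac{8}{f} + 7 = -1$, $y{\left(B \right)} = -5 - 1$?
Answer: $- \frac{511}{18} \approx -28.389$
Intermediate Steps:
$y{\left(B \right)} = -6$ ($y{\left(B \right)} = -5 - 1 = -6$)
$f = -1$ ($f = \frac{8}{-7 - 1} = \frac{8}{-8} = 8 \left(- \frac{1}{8}\right) = -1$)
$R{\left(c,T \right)} = - \frac{73}{18}$ ($R{\left(c,T \right)} = -4 - \frac{3}{54} = -4 - \frac{1}{18} = - \frac{73}{18}$)
$G{\left(w,v \right)} = w - 6 v$ ($G{\left(w,v \right)} = - 6 v + w = w - 6 v$)
$R{\left(-33,-41 \right)} G{\left(1,f \right)} = - \frac{73 \left(1 - -6\right)}{18} = - \frac{73 \left(1 + 6\right)}{18} = \left(- \frac{73}{18}\right) 7 = - \frac{511}{18}$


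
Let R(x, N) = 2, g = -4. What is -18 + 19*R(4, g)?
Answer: 20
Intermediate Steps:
-18 + 19*R(4, g) = -18 + 19*2 = -18 + 38 = 20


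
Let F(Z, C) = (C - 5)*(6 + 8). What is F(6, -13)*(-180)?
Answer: 45360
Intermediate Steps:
F(Z, C) = -70 + 14*C (F(Z, C) = (-5 + C)*14 = -70 + 14*C)
F(6, -13)*(-180) = (-70 + 14*(-13))*(-180) = (-70 - 182)*(-180) = -252*(-180) = 45360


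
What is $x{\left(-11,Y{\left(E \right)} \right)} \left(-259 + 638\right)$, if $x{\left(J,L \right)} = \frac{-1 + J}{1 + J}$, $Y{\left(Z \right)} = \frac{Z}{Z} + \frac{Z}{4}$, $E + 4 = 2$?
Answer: $\frac{2274}{5} \approx 454.8$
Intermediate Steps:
$E = -2$ ($E = -4 + 2 = -2$)
$Y{\left(Z \right)} = 1 + \frac{Z}{4}$ ($Y{\left(Z \right)} = 1 + Z \frac{1}{4} = 1 + \frac{Z}{4}$)
$x{\left(J,L \right)} = \frac{-1 + J}{1 + J}$
$x{\left(-11,Y{\left(E \right)} \right)} \left(-259 + 638\right) = \frac{-1 - 11}{1 - 11} \left(-259 + 638\right) = \frac{1}{-10} \left(-12\right) 379 = \left(- \frac{1}{10}\right) \left(-12\right) 379 = \frac{6}{5} \cdot 379 = \frac{2274}{5}$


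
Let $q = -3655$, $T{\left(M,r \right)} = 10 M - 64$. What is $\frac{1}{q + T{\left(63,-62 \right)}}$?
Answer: $- \frac{1}{3089} \approx -0.00032373$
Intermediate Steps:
$T{\left(M,r \right)} = -64 + 10 M$
$\frac{1}{q + T{\left(63,-62 \right)}} = \frac{1}{-3655 + \left(-64 + 10 \cdot 63\right)} = \frac{1}{-3655 + \left(-64 + 630\right)} = \frac{1}{-3655 + 566} = \frac{1}{-3089} = - \frac{1}{3089}$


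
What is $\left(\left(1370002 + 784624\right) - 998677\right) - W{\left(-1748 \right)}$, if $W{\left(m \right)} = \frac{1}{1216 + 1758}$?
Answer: $\frac{3437792325}{2974} \approx 1.1559 \cdot 10^{6}$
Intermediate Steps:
$W{\left(m \right)} = \frac{1}{2974}$
$\left(\left(1370002 + 784624\right) - 998677\right) - W{\left(-1748 \right)} = \left(\left(1370002 + 784624\right) - 998677\right) - \frac{1}{2974} = \left(2154626 - 998677\right) - \frac{1}{2974} = 1155949 - \frac{1}{2974} = \frac{3437792325}{2974}$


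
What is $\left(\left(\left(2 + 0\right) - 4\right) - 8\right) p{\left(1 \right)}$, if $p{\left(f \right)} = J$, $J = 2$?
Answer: $-20$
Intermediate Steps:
$p{\left(f \right)} = 2$
$\left(\left(\left(2 + 0\right) - 4\right) - 8\right) p{\left(1 \right)} = \left(\left(\left(2 + 0\right) - 4\right) - 8\right) 2 = \left(\left(2 - 4\right) - 8\right) 2 = \left(-2 - 8\right) 2 = \left(-10\right) 2 = -20$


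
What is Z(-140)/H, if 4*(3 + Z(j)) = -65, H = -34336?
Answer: 77/137344 ≈ 0.00056064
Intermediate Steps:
Z(j) = -77/4 (Z(j) = -3 + (¼)*(-65) = -3 - 65/4 = -77/4)
Z(-140)/H = -77/4/(-34336) = -77/4*(-1/34336) = 77/137344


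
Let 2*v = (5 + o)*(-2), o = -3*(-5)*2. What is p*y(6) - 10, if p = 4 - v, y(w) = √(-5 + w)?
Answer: 29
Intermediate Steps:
o = 30 (o = 15*2 = 30)
v = -35 (v = ((5 + 30)*(-2))/2 = (35*(-2))/2 = (½)*(-70) = -35)
p = 39 (p = 4 - 1*(-35) = 4 + 35 = 39)
p*y(6) - 10 = 39*√(-5 + 6) - 10 = 39*√1 - 10 = 39*1 - 10 = 39 - 10 = 29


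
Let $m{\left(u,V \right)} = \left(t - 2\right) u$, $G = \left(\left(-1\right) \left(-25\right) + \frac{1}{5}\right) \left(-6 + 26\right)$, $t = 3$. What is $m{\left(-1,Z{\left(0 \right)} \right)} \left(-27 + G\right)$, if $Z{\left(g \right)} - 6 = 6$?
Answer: $-477$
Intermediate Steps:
$Z{\left(g \right)} = 12$ ($Z{\left(g \right)} = 6 + 6 = 12$)
$G = 504$ ($G = \left(25 + \frac{1}{5}\right) 20 = \frac{126}{5} \cdot 20 = 504$)
$m{\left(u,V \right)} = u$ ($m{\left(u,V \right)} = \left(3 - 2\right) u = 1 u = u$)
$m{\left(-1,Z{\left(0 \right)} \right)} \left(-27 + G\right) = - (-27 + 504) = \left(-1\right) 477 = -477$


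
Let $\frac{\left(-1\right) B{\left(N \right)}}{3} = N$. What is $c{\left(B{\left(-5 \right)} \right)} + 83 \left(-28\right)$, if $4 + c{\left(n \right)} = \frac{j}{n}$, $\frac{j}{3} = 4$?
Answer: $- \frac{11636}{5} \approx -2327.2$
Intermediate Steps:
$j = 12$ ($j = 3 \cdot 4 = 12$)
$B{\left(N \right)} = - 3 N$
$c{\left(n \right)} = -4 + \frac{12}{n}$
$c{\left(B{\left(-5 \right)} \right)} + 83 \left(-28\right) = \left(-4 + \frac{12}{\left(-3\right) \left(-5\right)}\right) + 83 \left(-28\right) = \left(-4 + \frac{12}{15}\right) - 2324 = \left(-4 + 12 \cdot \frac{1}{15}\right) - 2324 = \left(-4 + \frac{4}{5}\right) - 2324 = - \frac{16}{5} - 2324 = - \frac{11636}{5}$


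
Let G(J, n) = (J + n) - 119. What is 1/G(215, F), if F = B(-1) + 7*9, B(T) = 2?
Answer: 1/161 ≈ 0.0062112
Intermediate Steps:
F = 65 (F = 2 + 7*9 = 2 + 63 = 65)
G(J, n) = -119 + J + n
1/G(215, F) = 1/(-119 + 215 + 65) = 1/161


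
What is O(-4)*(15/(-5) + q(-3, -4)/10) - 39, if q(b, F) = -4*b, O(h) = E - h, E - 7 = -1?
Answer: -57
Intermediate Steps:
E = 6 (E = 7 - 1 = 6)
O(h) = 6 - h
O(-4)*(15/(-5) + q(-3, -4)/10) - 39 = (6 - 1*(-4))*(15/(-5) - 4*(-3)/10) - 39 = (6 + 4)*(15*(-⅕) + 12*(⅒)) - 39 = 10*(-3 + 6/5) - 39 = 10*(-9/5) - 39 = -18 - 39 = -57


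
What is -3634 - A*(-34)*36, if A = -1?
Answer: -4858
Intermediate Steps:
-3634 - A*(-34)*36 = -3634 - (-1*(-34))*36 = -3634 - 34*36 = -3634 - 1*1224 = -3634 - 1224 = -4858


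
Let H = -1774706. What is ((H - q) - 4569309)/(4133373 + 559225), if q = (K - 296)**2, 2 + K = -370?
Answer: -6790239/4692598 ≈ -1.4470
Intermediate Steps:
K = -372 (K = -2 - 370 = -372)
q = 446224 (q = (-372 - 296)**2 = (-668)**2 = 446224)
((H - q) - 4569309)/(4133373 + 559225) = ((-1774706 - 1*446224) - 4569309)/(4133373 + 559225) = ((-1774706 - 446224) - 4569309)/4692598 = (-2220930 - 4569309)*(1/4692598) = -6790239*1/4692598 = -6790239/4692598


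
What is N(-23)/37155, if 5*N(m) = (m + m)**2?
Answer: 2116/185775 ≈ 0.011390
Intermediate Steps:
N(m) = 4*m**2/5 (N(m) = (m + m)**2/5 = (2*m)**2/5 = (4*m**2)/5 = 4*m**2/5)
N(-23)/37155 = ((4/5)*(-23)**2)/37155 = ((4/5)*529)*(1/37155) = (2116/5)*(1/37155) = 2116/185775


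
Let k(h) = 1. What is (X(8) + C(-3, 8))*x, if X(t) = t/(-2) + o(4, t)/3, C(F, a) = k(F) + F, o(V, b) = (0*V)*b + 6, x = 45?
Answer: -180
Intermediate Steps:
o(V, b) = 6 (o(V, b) = 0*b + 6 = 0 + 6 = 6)
C(F, a) = 1 + F
X(t) = 2 - t/2 (X(t) = t/(-2) + 6/3 = t*(-½) + 6*(⅓) = -t/2 + 2 = 2 - t/2)
(X(8) + C(-3, 8))*x = ((2 - ½*8) + (1 - 3))*45 = ((2 - 4) - 2)*45 = (-2 - 2)*45 = -4*45 = -180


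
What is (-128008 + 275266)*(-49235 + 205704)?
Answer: 23041312002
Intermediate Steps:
(-128008 + 275266)*(-49235 + 205704) = 147258*156469 = 23041312002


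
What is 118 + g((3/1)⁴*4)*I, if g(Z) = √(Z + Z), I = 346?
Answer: 118 + 6228*√2 ≈ 8925.7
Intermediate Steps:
g(Z) = √2*√Z (g(Z) = √(2*Z) = √2*√Z)
118 + g((3/1)⁴*4)*I = 118 + (√2*√((3/1)⁴*4))*346 = 118 + (√2*√((3*1)⁴*4))*346 = 118 + (√2*√(3⁴*4))*346 = 118 + (√2*√(81*4))*346 = 118 + (√2*√324)*346 = 118 + (√2*18)*346 = 118 + (18*√2)*346 = 118 + 6228*√2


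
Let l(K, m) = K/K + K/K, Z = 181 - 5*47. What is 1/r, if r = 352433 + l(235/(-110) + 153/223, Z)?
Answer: 1/352435 ≈ 2.8374e-6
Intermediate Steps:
Z = -54 (Z = 181 - 1*235 = 181 - 235 = -54)
l(K, m) = 2 (l(K, m) = 1 + 1 = 2)
r = 352435 (r = 352433 + 2 = 352435)
1/r = 1/352435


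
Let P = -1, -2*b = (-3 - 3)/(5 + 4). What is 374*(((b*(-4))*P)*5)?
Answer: 7480/3 ≈ 2493.3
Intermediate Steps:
b = ⅓ (b = -(-3 - 3)/(2*(5 + 4)) = -(-3)/9 = -½*(-⅔) = ⅓ ≈ 0.33333)
374*(((b*(-4))*P)*5) = 374*((((⅓)*(-4))*(-1))*5) = 374*(-4/3*(-1)*5) = 374*((4/3)*5) = 374*(20/3) = 7480/3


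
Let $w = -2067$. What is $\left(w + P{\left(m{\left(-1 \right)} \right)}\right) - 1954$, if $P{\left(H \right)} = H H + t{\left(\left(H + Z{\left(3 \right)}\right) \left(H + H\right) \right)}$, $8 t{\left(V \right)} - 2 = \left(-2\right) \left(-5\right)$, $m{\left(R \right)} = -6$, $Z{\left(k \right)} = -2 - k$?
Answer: $- \frac{7967}{2} \approx -3983.5$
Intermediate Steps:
$t{\left(V \right)} = \frac{3}{2}$ ($t{\left(V \right)} = \frac{1}{4} + \frac{\left(-2\right) \left(-5\right)}{8} = \frac{1}{4} + \frac{1}{8} \cdot 10 = \frac{1}{4} + \frac{5}{4} = \frac{3}{2}$)
$P{\left(H \right)} = \frac{3}{2} + H^{2}$ ($P{\left(H \right)} = H H + \frac{3}{2} = H^{2} + \frac{3}{2} = \frac{3}{2} + H^{2}$)
$\left(w + P{\left(m{\left(-1 \right)} \right)}\right) - 1954 = \left(-2067 + \left(\frac{3}{2} + \left(-6\right)^{2}\right)\right) - 1954 = \left(-2067 + \left(\frac{3}{2} + 36\right)\right) - 1954 = \left(-2067 + \frac{75}{2}\right) - 1954 = - \frac{4059}{2} - 1954 = - \frac{7967}{2}$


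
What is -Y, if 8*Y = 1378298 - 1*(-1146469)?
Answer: -2524767/8 ≈ -3.1560e+5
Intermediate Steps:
Y = 2524767/8 (Y = (1378298 - 1*(-1146469))/8 = (1378298 + 1146469)/8 = (⅛)*2524767 = 2524767/8 ≈ 3.1560e+5)
-Y = -1*2524767/8 = -2524767/8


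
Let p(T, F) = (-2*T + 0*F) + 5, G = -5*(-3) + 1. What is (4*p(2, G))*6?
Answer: 24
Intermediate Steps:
G = 16 (G = 15 + 1 = 16)
p(T, F) = 5 - 2*T (p(T, F) = (-2*T + 0) + 5 = -2*T + 5 = 5 - 2*T)
(4*p(2, G))*6 = (4*(5 - 2*2))*6 = (4*(5 - 4))*6 = (4*1)*6 = 4*6 = 24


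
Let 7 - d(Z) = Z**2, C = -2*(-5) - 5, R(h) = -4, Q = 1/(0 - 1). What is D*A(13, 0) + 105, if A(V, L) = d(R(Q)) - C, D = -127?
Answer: 1883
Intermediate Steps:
Q = -1 (Q = 1/(-1) = -1)
C = 5 (C = 10 - 5 = 5)
d(Z) = 7 - Z**2
A(V, L) = -14 (A(V, L) = (7 - 1*(-4)**2) - 1*5 = (7 - 1*16) - 5 = (7 - 16) - 5 = -9 - 5 = -14)
D*A(13, 0) + 105 = -127*(-14) + 105 = 1778 + 105 = 1883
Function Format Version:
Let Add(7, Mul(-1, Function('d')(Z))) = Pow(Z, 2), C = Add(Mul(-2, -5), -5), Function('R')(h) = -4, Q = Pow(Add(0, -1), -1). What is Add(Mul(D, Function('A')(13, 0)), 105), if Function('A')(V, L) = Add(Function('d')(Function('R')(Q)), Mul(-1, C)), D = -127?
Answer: 1883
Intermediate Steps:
Q = -1 (Q = Pow(-1, -1) = -1)
C = 5 (C = Add(10, -5) = 5)
Function('d')(Z) = Add(7, Mul(-1, Pow(Z, 2)))
Function('A')(V, L) = -14 (Function('A')(V, L) = Add(Add(7, Mul(-1, Pow(-4, 2))), Mul(-1, 5)) = Add(Add(7, Mul(-1, 16)), -5) = Add(Add(7, -16), -5) = Add(-9, -5) = -14)
Add(Mul(D, Function('A')(13, 0)), 105) = Add(Mul(-127, -14), 105) = Add(1778, 105) = 1883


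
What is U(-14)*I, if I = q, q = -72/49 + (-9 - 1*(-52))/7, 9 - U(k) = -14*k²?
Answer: 630437/49 ≈ 12866.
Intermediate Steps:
U(k) = 9 + 14*k² (U(k) = 9 - (-14)*k² = 9 + 14*k²)
q = 229/49 (q = -72*1/49 + (-9 + 52)*(⅐) = -72/49 + 43*(⅐) = -72/49 + 43/7 = 229/49 ≈ 4.6735)
I = 229/49 ≈ 4.6735
U(-14)*I = (9 + 14*(-14)²)*(229/49) = (9 + 14*196)*(229/49) = (9 + 2744)*(229/49) = 2753*(229/49) = 630437/49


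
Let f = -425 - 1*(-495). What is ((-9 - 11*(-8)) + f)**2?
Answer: 22201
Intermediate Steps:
f = 70 (f = -425 + 495 = 70)
((-9 - 11*(-8)) + f)**2 = ((-9 - 11*(-8)) + 70)**2 = ((-9 + 88) + 70)**2 = (79 + 70)**2 = 149**2 = 22201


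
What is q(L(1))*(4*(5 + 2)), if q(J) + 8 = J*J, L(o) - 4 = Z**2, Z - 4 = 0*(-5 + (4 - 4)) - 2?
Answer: 1568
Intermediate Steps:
Z = 2 (Z = 4 + (0*(-5 + (4 - 4)) - 2) = 4 + (0*(-5 + 0) - 2) = 4 + (0*(-5) - 2) = 4 + (0 - 2) = 4 - 2 = 2)
L(o) = 8 (L(o) = 4 + 2**2 = 4 + 4 = 8)
q(J) = -8 + J**2 (q(J) = -8 + J*J = -8 + J**2)
q(L(1))*(4*(5 + 2)) = (-8 + 8**2)*(4*(5 + 2)) = (-8 + 64)*(4*7) = 56*28 = 1568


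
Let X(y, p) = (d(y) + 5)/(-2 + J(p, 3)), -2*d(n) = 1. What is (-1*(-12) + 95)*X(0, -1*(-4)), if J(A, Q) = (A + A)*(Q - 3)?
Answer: -963/4 ≈ -240.75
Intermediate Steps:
J(A, Q) = 2*A*(-3 + Q) (J(A, Q) = (2*A)*(-3 + Q) = 2*A*(-3 + Q))
d(n) = -1/2 (d(n) = -1/2*1 = -1/2)
X(y, p) = -9/4 (X(y, p) = (-1/2 + 5)/(-2 + 2*p*(-3 + 3)) = 9/(2*(-2 + 2*p*0)) = 9/(2*(-2 + 0)) = (9/2)/(-2) = (9/2)*(-1/2) = -9/4)
(-1*(-12) + 95)*X(0, -1*(-4)) = (-1*(-12) + 95)*(-9/4) = (12 + 95)*(-9/4) = 107*(-9/4) = -963/4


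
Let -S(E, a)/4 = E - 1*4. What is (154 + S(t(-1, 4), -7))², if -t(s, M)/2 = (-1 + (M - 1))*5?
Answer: 62500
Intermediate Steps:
t(s, M) = 20 - 10*M (t(s, M) = -2*(-1 + (M - 1))*5 = -2*(-1 + (-1 + M))*5 = -2*(-2 + M)*5 = -2*(-10 + 5*M) = 20 - 10*M)
S(E, a) = 16 - 4*E (S(E, a) = -4*(E - 1*4) = -4*(E - 4) = -4*(-4 + E) = 16 - 4*E)
(154 + S(t(-1, 4), -7))² = (154 + (16 - 4*(20 - 10*4)))² = (154 + (16 - 4*(20 - 40)))² = (154 + (16 - 4*(-20)))² = (154 + (16 + 80))² = (154 + 96)² = 250² = 62500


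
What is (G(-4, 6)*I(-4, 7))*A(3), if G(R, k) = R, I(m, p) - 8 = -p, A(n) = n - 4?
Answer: 4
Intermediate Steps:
A(n) = -4 + n
I(m, p) = 8 - p
(G(-4, 6)*I(-4, 7))*A(3) = (-4*(8 - 1*7))*(-4 + 3) = -4*(8 - 7)*(-1) = -4*1*(-1) = -4*(-1) = 4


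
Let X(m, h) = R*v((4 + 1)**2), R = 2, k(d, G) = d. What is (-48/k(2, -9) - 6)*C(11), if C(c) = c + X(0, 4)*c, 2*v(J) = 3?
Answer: -1320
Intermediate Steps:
v(J) = 3/2 (v(J) = (1/2)*3 = 3/2)
X(m, h) = 3 (X(m, h) = 2*(3/2) = 3)
C(c) = 4*c (C(c) = c + 3*c = 4*c)
(-48/k(2, -9) - 6)*C(11) = (-48/2 - 6)*(4*11) = (-48*1/2 - 6)*44 = (-24 - 6)*44 = -30*44 = -1320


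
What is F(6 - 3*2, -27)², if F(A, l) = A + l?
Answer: 729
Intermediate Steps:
F(6 - 3*2, -27)² = ((6 - 3*2) - 27)² = ((6 - 6) - 27)² = (0 - 27)² = (-27)² = 729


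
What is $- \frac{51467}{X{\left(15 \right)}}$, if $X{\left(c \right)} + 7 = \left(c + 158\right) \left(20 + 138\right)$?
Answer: $- \frac{51467}{27327} \approx -1.8834$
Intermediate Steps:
$X{\left(c \right)} = 24957 + 158 c$ ($X{\left(c \right)} = -7 + \left(c + 158\right) \left(20 + 138\right) = -7 + \left(158 + c\right) 158 = -7 + \left(24964 + 158 c\right) = 24957 + 158 c$)
$- \frac{51467}{X{\left(15 \right)}} = - \frac{51467}{24957 + 158 \cdot 15} = - \frac{51467}{24957 + 2370} = - \frac{51467}{27327}$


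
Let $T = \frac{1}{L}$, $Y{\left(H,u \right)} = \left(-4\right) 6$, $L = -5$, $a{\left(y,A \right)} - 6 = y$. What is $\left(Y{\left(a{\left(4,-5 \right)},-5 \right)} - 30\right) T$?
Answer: $\frac{54}{5} \approx 10.8$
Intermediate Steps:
$a{\left(y,A \right)} = 6 + y$
$Y{\left(H,u \right)} = -24$
$T = - \frac{1}{5}$ ($T = \frac{1}{-5} = - \frac{1}{5} \approx -0.2$)
$\left(Y{\left(a{\left(4,-5 \right)},-5 \right)} - 30\right) T = \left(-24 - 30\right) \left(- \frac{1}{5}\right) = \left(-54\right) \left(- \frac{1}{5}\right) = \frac{54}{5}$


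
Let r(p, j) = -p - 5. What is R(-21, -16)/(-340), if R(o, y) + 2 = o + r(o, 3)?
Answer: 7/340 ≈ 0.020588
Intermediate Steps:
r(p, j) = -5 - p
R(o, y) = -7 (R(o, y) = -2 + (o + (-5 - o)) = -2 - 5 = -7)
R(-21, -16)/(-340) = -7/(-340) = -7*(-1/340) = 7/340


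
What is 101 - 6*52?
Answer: -211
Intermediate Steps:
101 - 6*52 = 101 - 312 = -211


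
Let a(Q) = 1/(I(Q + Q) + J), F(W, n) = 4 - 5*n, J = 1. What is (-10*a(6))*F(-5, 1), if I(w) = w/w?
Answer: 5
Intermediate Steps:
I(w) = 1
a(Q) = 1/2 (a(Q) = 1/(1 + 1) = 1/2)
(-10*a(6))*F(-5, 1) = (-10*1/2)*(4 - 5*1) = -5*(4 - 5) = -5*(-1) = 5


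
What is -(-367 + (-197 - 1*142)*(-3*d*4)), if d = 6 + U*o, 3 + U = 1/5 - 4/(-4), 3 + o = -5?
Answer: -413101/5 ≈ -82620.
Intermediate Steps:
o = -8 (o = -3 - 5 = -8)
U = -9/5 (U = -3 + (1/5 - 4/(-4)) = -3 + (1*(⅕) - 4*(-¼)) = -3 + (⅕ + 1) = -3 + 6/5 = -9/5 ≈ -1.8000)
d = 102/5 (d = 6 - 9/5*(-8) = 6 + 72/5 = 102/5 ≈ 20.400)
-(-367 + (-197 - 1*142)*(-3*d*4)) = -(-367 + (-197 - 1*142)*(-3*102/5*4)) = -(-367 + (-197 - 142)*(-306/5*4)) = -(-367 - 339*(-1224/5)) = -(-367 + 414936/5) = -1*413101/5 = -413101/5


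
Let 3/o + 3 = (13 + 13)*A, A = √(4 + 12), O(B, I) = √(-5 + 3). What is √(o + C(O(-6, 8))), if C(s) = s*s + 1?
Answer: 7*I*√202/101 ≈ 0.98504*I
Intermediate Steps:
O(B, I) = I*√2 (O(B, I) = √(-2) = I*√2)
A = 4 (A = √16 = 4)
C(s) = 1 + s² (C(s) = s² + 1 = 1 + s²)
o = 3/101 (o = 3/(-3 + (13 + 13)*4) = 3/(-3 + 26*4) = 3/(-3 + 104) = 3/101 ≈ 0.029703)
√(o + C(O(-6, 8))) = √(3/101 + (1 + (I*√2)²)) = √(3/101 + (1 - 2)) = √(3/101 - 1) = √(-98/101) = 7*I*√202/101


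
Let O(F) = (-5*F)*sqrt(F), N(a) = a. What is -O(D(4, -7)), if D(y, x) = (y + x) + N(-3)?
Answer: -30*I*sqrt(6) ≈ -73.485*I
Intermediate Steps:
D(y, x) = -3 + x + y (D(y, x) = (y + x) - 3 = (x + y) - 3 = -3 + x + y)
O(F) = -5*F**(3/2)
-O(D(4, -7)) = -(-5)*(-3 - 7 + 4)**(3/2) = -(-5)*(-6)**(3/2) = -(-5)*(-6*I*sqrt(6)) = -30*I*sqrt(6)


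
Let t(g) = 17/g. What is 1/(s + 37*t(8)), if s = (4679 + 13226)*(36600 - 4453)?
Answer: 8/4604736909 ≈ 1.7373e-9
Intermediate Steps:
s = 575592035 (s = 17905*32147 = 575592035)
1/(s + 37*t(8)) = 1/(575592035 + 37*(17/8)) = 1/(575592035 + 629/8) = 1/(4604736909/8) = 8/4604736909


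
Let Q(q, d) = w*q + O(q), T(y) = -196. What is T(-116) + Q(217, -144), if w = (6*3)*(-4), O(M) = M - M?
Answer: -15820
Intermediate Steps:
O(M) = 0
w = -72 (w = 18*(-4) = -72)
Q(q, d) = -72*q (Q(q, d) = -72*q + 0 = -72*q)
T(-116) + Q(217, -144) = -196 - 72*217 = -196 - 15624 = -15820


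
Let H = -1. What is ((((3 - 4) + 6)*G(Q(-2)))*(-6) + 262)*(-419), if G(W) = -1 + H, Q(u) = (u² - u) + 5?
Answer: -134918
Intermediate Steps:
Q(u) = 5 + u² - u
G(W) = -2 (G(W) = -1 - 1 = -2)
((((3 - 4) + 6)*G(Q(-2)))*(-6) + 262)*(-419) = ((((3 - 4) + 6)*(-2))*(-6) + 262)*(-419) = (((-1 + 6)*(-2))*(-6) + 262)*(-419) = ((5*(-2))*(-6) + 262)*(-419) = (-10*(-6) + 262)*(-419) = (60 + 262)*(-419) = 322*(-419) = -134918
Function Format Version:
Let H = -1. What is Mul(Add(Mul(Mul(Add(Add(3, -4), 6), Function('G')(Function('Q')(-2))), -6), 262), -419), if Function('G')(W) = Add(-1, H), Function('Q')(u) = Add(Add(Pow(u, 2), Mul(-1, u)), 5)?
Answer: -134918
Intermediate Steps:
Function('Q')(u) = Add(5, Pow(u, 2), Mul(-1, u))
Function('G')(W) = -2 (Function('G')(W) = Add(-1, -1) = -2)
Mul(Add(Mul(Mul(Add(Add(3, -4), 6), Function('G')(Function('Q')(-2))), -6), 262), -419) = Mul(Add(Mul(Mul(Add(Add(3, -4), 6), -2), -6), 262), -419) = Mul(Add(Mul(Mul(Add(-1, 6), -2), -6), 262), -419) = Mul(Add(Mul(Mul(5, -2), -6), 262), -419) = Mul(Add(Mul(-10, -6), 262), -419) = Mul(Add(60, 262), -419) = Mul(322, -419) = -134918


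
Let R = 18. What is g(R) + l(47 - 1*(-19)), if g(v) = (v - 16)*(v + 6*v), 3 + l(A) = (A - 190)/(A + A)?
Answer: 8186/33 ≈ 248.06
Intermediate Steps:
l(A) = -3 + (-190 + A)/(2*A) (l(A) = -3 + (A - 190)/(A + A) = -3 + (-190 + A)/((2*A)) = -3 + (-190 + A)*(1/(2*A)) = -3 + (-190 + A)/(2*A))
g(v) = 7*v*(-16 + v) (g(v) = (-16 + v)*(7*v) = 7*v*(-16 + v))
g(R) + l(47 - 1*(-19)) = 7*18*(-16 + 18) + (-5/2 - 95/(47 - 1*(-19))) = 7*18*2 + (-5/2 - 95/(47 + 19)) = 252 + (-5/2 - 95/66) = 252 - 130/33 = 8186/33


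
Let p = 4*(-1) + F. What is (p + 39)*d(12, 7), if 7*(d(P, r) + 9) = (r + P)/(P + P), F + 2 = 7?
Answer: -7465/21 ≈ -355.48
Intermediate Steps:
F = 5 (F = -2 + 7 = 5)
d(P, r) = -9 + (P + r)/(14*P) (d(P, r) = -9 + ((r + P)/(P + P))/7 = -9 + ((P + r)/((2*P)))/7 = -9 + ((P + r)*(1/(2*P)))/7 = -9 + ((P + r)/(2*P))/7 = -9 + (P + r)/(14*P))
p = 1 (p = 4*(-1) + 5 = -4 + 5 = 1)
(p + 39)*d(12, 7) = (1 + 39)*((1/14)*(7 - 125*12)/12) = 40*((1/14)*(1/12)*(7 - 1500)) = 40*((1/14)*(1/12)*(-1493)) = 40*(-1493/168) = -7465/21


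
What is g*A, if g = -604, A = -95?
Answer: 57380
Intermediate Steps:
g*A = -604*(-95) = 57380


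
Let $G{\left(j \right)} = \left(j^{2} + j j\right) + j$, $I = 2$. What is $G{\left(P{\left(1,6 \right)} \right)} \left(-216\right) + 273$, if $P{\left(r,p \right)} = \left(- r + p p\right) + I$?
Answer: $-599127$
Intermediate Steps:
$P{\left(r,p \right)} = 2 + p^{2} - r$ ($P{\left(r,p \right)} = \left(- r + p p\right) + 2 = \left(- r + p^{2}\right) + 2 = \left(p^{2} - r\right) + 2 = 2 + p^{2} - r$)
$G{\left(j \right)} = j + 2 j^{2}$ ($G{\left(j \right)} = \left(j^{2} + j^{2}\right) + j = 2 j^{2} + j = j + 2 j^{2}$)
$G{\left(P{\left(1,6 \right)} \right)} \left(-216\right) + 273 = \left(2 + 6^{2} - 1\right) \left(1 + 2 \left(2 + 6^{2} - 1\right)\right) \left(-216\right) + 273 = \left(2 + 36 - 1\right) \left(1 + 2 \left(2 + 36 - 1\right)\right) \left(-216\right) + 273 = 37 \left(1 + 2 \cdot 37\right) \left(-216\right) + 273 = 37 \left(1 + 74\right) \left(-216\right) + 273 = 37 \cdot 75 \left(-216\right) + 273 = 2775 \left(-216\right) + 273 = -599400 + 273 = -599127$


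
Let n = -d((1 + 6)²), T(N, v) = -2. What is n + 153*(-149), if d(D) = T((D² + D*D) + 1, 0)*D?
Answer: -22699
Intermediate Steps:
d(D) = -2*D
n = 98 (n = -(-2)*(1 + 6)² = -(-2)*7² = -(-2)*49 = -1*(-98) = 98)
n + 153*(-149) = 98 + 153*(-149) = 98 - 22797 = -22699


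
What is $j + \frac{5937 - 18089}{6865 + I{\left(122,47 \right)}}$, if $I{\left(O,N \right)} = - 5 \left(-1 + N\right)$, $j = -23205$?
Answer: $- \frac{153977327}{6635} \approx -23207.0$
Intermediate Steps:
$I{\left(O,N \right)} = 5 - 5 N$
$j + \frac{5937 - 18089}{6865 + I{\left(122,47 \right)}} = -23205 + \frac{5937 - 18089}{6865 + \left(5 - 235\right)} = -23205 - \frac{12152}{6865 + \left(5 - 235\right)} = -23205 - \frac{12152}{6865 - 230} = -23205 - \frac{12152}{6635} = - \frac{153977327}{6635}$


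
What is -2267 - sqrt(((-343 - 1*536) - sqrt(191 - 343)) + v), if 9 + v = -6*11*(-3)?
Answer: -2267 - sqrt(-690 - 2*I*sqrt(38)) ≈ -2267.2 + 26.269*I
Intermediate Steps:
v = 189 (v = -9 - 6*11*(-3) = -9 - 66*(-3) = -9 + 198 = 189)
-2267 - sqrt(((-343 - 1*536) - sqrt(191 - 343)) + v) = -2267 - sqrt(((-343 - 1*536) - sqrt(191 - 343)) + 189) = -2267 - sqrt(((-343 - 536) - sqrt(-152)) + 189) = -2267 - sqrt((-879 - 2*I*sqrt(38)) + 189) = -2267 - sqrt(-690 - 2*I*sqrt(38))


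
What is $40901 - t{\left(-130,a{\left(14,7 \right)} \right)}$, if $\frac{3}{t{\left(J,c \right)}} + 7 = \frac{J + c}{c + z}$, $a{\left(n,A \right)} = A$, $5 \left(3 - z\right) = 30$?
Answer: $\frac{6176063}{151} \approx 40901.0$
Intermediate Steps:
$z = -3$ ($z = 3 - 6 = -3$)
$t{\left(J,c \right)} = \frac{3}{-7 + \frac{J + c}{-3 + c}}$ ($t{\left(J,c \right)} = \frac{3}{-7 + \frac{J + c}{c - 3}} = \frac{3}{-7 + \frac{J + c}{-3 + c}}$)
$40901 - t{\left(-130,a{\left(14,7 \right)} \right)} = 40901 - \frac{3 \left(-3 + 7\right)}{21 - 130 - 42} = 40901 - 3 \frac{1}{21 - 130 - 42} \cdot 4 = 40901 - 3 \frac{1}{-151} \cdot 4 = 40901 - 3 \left(- \frac{1}{151}\right) 4 = 40901 - - \frac{12}{151} = 40901 + \frac{12}{151} = \frac{6176063}{151}$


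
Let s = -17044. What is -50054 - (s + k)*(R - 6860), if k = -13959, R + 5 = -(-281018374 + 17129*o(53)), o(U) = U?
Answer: 8684054092962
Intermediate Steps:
R = 280110532 (R = -5 - 17129/(1/(-16406 + 53)) = -5 - 17129/(1/(-16353)) = -5 - 17129/(-1/16353) = -5 - 17129*(-16353) = -5 + 280110537 = 280110532)
-50054 - (s + k)*(R - 6860) = -50054 - (-17044 - 13959)*(280110532 - 6860) = -50054 - (-31003)*280103672 = -50054 - 1*(-8684054143016) = -50054 + 8684054143016 = 8684054092962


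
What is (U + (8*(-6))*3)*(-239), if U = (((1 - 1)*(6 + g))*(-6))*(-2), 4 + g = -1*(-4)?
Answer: 34416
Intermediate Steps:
g = 0 (g = -4 - 1*(-4) = -4 + 4 = 0)
U = 0 (U = (((1 - 1)*(6 + 0))*(-6))*(-2) = ((0*6)*(-6))*(-2) = (0*(-6))*(-2) = 0*(-2) = 0)
(U + (8*(-6))*3)*(-239) = (0 + (8*(-6))*3)*(-239) = (0 - 48*3)*(-239) = (0 - 144)*(-239) = -144*(-239) = 34416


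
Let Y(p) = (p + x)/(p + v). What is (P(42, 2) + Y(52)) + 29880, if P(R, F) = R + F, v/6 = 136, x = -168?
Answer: 6493479/217 ≈ 29924.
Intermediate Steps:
v = 816 (v = 6*136 = 816)
Y(p) = (-168 + p)/(816 + p) (Y(p) = (p - 168)/(p + 816) = (-168 + p)/(816 + p))
P(R, F) = F + R
(P(42, 2) + Y(52)) + 29880 = ((2 + 42) + (-168 + 52)/(816 + 52)) + 29880 = (44 - 116/868) + 29880 = (44 + (1/868)*(-116)) + 29880 = (44 - 29/217) + 29880 = 9519/217 + 29880 = 6493479/217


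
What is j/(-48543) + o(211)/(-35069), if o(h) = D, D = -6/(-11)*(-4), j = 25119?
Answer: -293597433/567451489 ≈ -0.51740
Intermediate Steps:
D = -24/11 (D = -6*(-1/11)*(-4) = (6/11)*(-4) = -24/11 ≈ -2.1818)
o(h) = -24/11
j/(-48543) + o(211)/(-35069) = 25119/(-48543) - 24/11/(-35069) = 25119*(-1/48543) - 24/11*(-1/35069) = -8373/16181 + 24/385759 = -293597433/567451489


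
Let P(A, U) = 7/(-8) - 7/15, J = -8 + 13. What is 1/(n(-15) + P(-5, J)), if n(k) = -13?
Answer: -120/1721 ≈ -0.069727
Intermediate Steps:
J = 5
P(A, U) = -161/120 (P(A, U) = 7*(-⅛) - 7*1/15 = -7/8 - 7/15 = -161/120)
1/(n(-15) + P(-5, J)) = 1/(-13 - 161/120) = 1/(-1721/120) = -120/1721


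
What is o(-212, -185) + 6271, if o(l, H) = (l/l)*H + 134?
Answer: 6220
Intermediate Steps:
o(l, H) = 134 + H (o(l, H) = 1*H + 134 = H + 134 = 134 + H)
o(-212, -185) + 6271 = (134 - 185) + 6271 = -51 + 6271 = 6220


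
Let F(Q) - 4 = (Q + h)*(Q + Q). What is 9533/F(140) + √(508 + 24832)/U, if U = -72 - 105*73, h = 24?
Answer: 9533/45924 - 2*√6335/7737 ≈ 0.18701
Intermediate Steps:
F(Q) = 4 + 2*Q*(24 + Q) (F(Q) = 4 + (Q + 24)*(Q + Q) = 4 + (24 + Q)*(2*Q) = 4 + 2*Q*(24 + Q))
U = -7737 (U = -72 - 7665 = -7737)
9533/F(140) + √(508 + 24832)/U = 9533/(4 + 2*140² + 48*140) + √(508 + 24832)/(-7737) = 9533/(4 + 2*19600 + 6720) + √25340*(-1/7737) = 9533/(4 + 39200 + 6720) + (2*√6335)*(-1/7737) = 9533/45924 - 2*√6335/7737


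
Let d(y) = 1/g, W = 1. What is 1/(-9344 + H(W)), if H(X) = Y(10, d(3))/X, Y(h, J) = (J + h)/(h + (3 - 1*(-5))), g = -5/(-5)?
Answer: -18/168181 ≈ -0.00010703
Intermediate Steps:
g = 1 (g = -5*(-⅕) = 1)
d(y) = 1 (d(y) = 1/1 = 1)
Y(h, J) = (J + h)/(8 + h) (Y(h, J) = (J + h)/(h + (3 + 5)) = (J + h)/(h + 8) = (J + h)/(8 + h))
H(X) = 11/(18*X) (H(X) = ((1 + 10)/(8 + 10))/X = (11/18)/X = ((1/18)*11)/X = 11/(18*X))
1/(-9344 + H(W)) = 1/(-9344 + (11/18)/1) = 1/(-9344 + (11/18)*1) = 1/(-9344 + 11/18) = 1/(-168181/18) = -18/168181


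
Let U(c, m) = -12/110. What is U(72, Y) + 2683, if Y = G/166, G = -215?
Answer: 147559/55 ≈ 2682.9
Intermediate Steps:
Y = -215/166 ≈ -1.2952
U(c, m) = -6/55 (U(c, m) = -12*1/110 = -6/55)
U(72, Y) + 2683 = -6/55 + 2683 = 147559/55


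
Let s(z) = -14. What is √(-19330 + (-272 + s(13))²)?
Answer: √62466 ≈ 249.93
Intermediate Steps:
√(-19330 + (-272 + s(13))²) = √(-19330 + (-272 - 14)²) = √(-19330 + (-286)²) = √(-19330 + 81796) = √62466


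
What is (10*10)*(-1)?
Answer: -100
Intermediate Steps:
(10*10)*(-1) = 100*(-1) = -100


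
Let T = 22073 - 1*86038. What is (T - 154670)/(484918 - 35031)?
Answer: -218635/449887 ≈ -0.48598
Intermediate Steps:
T = -63965 (T = 22073 - 86038 = -63965)
(T - 154670)/(484918 - 35031) = (-63965 - 154670)/(484918 - 35031) = -218635/449887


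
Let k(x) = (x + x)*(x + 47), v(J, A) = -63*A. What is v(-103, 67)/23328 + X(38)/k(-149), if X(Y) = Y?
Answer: -1179769/6565536 ≈ -0.17969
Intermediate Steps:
k(x) = 2*x*(47 + x) (k(x) = (2*x)*(47 + x) = 2*x*(47 + x))
v(-103, 67)/23328 + X(38)/k(-149) = -63*67/23328 + 38/((2*(-149)*(47 - 149))) = -4221*1/23328 + 38/((2*(-149)*(-102))) = -469/2592 + 38/30396 = -469/2592 + 38*(1/30396) = -469/2592 + 19/15198 = -1179769/6565536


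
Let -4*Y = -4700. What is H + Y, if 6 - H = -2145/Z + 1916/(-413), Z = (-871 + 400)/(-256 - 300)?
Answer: 241062053/64841 ≈ 3717.7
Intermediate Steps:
Y = 1175 (Y = -¼*(-4700) = 1175)
Z = 471/556 (Z = -471/(-556) = -471*(-1/556) = 471/556 ≈ 0.84712)
H = 164873878/64841 (H = 6 - (-2145/471/556 + 1916/(-413)) = 6 - (-2145*556/471 + 1916*(-1/413)) = 6 - (-397540/157 - 1916/413) = 6 - 1*(-164484832/64841) = 6 + 164484832/64841 = 164873878/64841 ≈ 2542.7)
H + Y = 164873878/64841 + 1175 = 241062053/64841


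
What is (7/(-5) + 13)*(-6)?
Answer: -348/5 ≈ -69.600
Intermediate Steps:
(7/(-5) + 13)*(-6) = (7*(-⅕) + 13)*(-6) = (-7/5 + 13)*(-6) = (58/5)*(-6) = -348/5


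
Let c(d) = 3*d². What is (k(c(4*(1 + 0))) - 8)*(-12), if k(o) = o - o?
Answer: 96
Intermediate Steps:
k(o) = 0
(k(c(4*(1 + 0))) - 8)*(-12) = (0 - 8)*(-12) = -8*(-12) = 96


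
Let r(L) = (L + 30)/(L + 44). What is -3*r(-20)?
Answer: -5/4 ≈ -1.2500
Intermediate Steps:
r(L) = (30 + L)/(44 + L)
-3*r(-20) = -3*(30 - 20)/(44 - 20) = -3*10/24 = -10/8 = -3*5/12 = -5/4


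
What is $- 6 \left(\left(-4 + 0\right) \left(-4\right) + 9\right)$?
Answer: $-150$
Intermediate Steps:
$- 6 \left(\left(-4 + 0\right) \left(-4\right) + 9\right) = - 6 \left(\left(-4\right) \left(-4\right) + 9\right) = - 6 \left(16 + 9\right) = \left(-6\right) 25 = -150$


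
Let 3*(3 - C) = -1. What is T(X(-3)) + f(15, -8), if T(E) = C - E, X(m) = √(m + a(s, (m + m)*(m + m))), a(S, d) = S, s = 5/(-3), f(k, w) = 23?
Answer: 79/3 - I*√42/3 ≈ 26.333 - 2.1602*I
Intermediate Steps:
C = 10/3 (C = 3 - ⅓*(-1) = 3 + ⅓ = 10/3 ≈ 3.3333)
s = -5/3 (s = 5*(-⅓) = -5/3 ≈ -1.6667)
X(m) = √(-5/3 + m) (X(m) = √(m - 5/3) = √(-5/3 + m))
T(E) = 10/3 - E
T(X(-3)) + f(15, -8) = (10/3 - √(-15 + 9*(-3))/3) + 23 = (10/3 - √(-15 - 27)/3) + 23 = (10/3 - √(-42)/3) + 23 = (10/3 - I*√42/3) + 23 = 79/3 - I*√42/3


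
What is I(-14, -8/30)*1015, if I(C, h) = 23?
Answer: 23345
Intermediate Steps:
I(-14, -8/30)*1015 = 23*1015 = 23345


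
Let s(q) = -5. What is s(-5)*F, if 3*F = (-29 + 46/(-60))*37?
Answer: 33041/18 ≈ 1835.6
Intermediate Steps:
F = -33041/90 (F = ((-29 + 46/(-60))*37)/3 = ((-29 + 46*(-1/60))*37)/3 = ((-29 - 23/30)*37)/3 = (-893/30*37)/3 = (⅓)*(-33041/30) = -33041/90 ≈ -367.12)
s(-5)*F = -5*(-33041/90) = 33041/18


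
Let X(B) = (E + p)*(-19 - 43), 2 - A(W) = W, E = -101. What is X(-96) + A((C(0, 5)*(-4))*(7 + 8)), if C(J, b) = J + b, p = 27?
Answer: 4890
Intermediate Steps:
A(W) = 2 - W
X(B) = 4588 (X(B) = (-101 + 27)*(-19 - 43) = -74*(-62) = 4588)
X(-96) + A((C(0, 5)*(-4))*(7 + 8)) = 4588 + (2 - (0 + 5)*(-4)*(7 + 8)) = 4588 + (2 - 5*(-4)*15) = 4588 + (2 - (-20)*15) = 4588 + (2 - 1*(-300)) = 4588 + (2 + 300) = 4588 + 302 = 4890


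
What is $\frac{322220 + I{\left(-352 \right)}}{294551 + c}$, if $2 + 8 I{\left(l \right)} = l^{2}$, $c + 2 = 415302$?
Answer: $\frac{450277}{946468} \approx 0.47574$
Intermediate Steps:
$c = 415300$ ($c = -2 + 415302 = 415300$)
$I{\left(l \right)} = - \frac{1}{4} + \frac{l^{2}}{8}$
$\frac{322220 + I{\left(-352 \right)}}{294551 + c} = \frac{322220 - \left(\frac{1}{4} - \frac{\left(-352\right)^{2}}{8}\right)}{294551 + 415300} = \frac{322220 + \left(- \frac{1}{4} + \frac{1}{8} \cdot 123904\right)}{709851} = \left(322220 + \left(- \frac{1}{4} + 15488\right)\right) \frac{1}{709851} = \left(322220 + \frac{61951}{4}\right) \frac{1}{709851} = \frac{1350831}{4} \cdot \frac{1}{709851} = \frac{450277}{946468}$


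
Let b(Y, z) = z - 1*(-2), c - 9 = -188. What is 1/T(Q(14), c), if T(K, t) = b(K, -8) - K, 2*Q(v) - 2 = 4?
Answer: -1/9 ≈ -0.11111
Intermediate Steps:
c = -179 (c = 9 - 188 = -179)
Q(v) = 3 (Q(v) = 1 + (1/2)*4 = 1 + 2 = 3)
b(Y, z) = 2 + z (b(Y, z) = z + 2 = 2 + z)
T(K, t) = -6 - K (T(K, t) = (2 - 8) - K = -6 - K)
1/T(Q(14), c) = 1/(-6 - 1*3) = 1/(-6 - 3) = 1/(-9) = -1/9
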